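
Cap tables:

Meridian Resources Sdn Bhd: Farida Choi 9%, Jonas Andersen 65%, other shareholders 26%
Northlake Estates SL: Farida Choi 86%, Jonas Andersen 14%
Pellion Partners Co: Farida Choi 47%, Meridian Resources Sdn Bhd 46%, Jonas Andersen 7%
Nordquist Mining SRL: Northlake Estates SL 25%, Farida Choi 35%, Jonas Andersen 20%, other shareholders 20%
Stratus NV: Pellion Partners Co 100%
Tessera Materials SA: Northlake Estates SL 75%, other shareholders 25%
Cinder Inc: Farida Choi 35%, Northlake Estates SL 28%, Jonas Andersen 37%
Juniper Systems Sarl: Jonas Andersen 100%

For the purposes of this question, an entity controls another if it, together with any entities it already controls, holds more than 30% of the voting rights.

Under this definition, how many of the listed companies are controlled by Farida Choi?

Farida holds 86% of Northlake, so Farida controls Northlake.
Farida holds 47% of Pellion, so Farida controls Pellion.
Northlake and Farida together hold 25% + 35% = 60% of Nordquist, so Farida controls Nordquist.
Pellion holds 100% of Stratus, so Farida controls Stratus.
Northlake holds 75% of Tessera, so Farida controls Tessera.
Farida and Northlake together hold 35% + 28% = 63% of Cinder, so Farida controls Cinder.
No other company's threshold is met.
Farida controls 6 companies.

6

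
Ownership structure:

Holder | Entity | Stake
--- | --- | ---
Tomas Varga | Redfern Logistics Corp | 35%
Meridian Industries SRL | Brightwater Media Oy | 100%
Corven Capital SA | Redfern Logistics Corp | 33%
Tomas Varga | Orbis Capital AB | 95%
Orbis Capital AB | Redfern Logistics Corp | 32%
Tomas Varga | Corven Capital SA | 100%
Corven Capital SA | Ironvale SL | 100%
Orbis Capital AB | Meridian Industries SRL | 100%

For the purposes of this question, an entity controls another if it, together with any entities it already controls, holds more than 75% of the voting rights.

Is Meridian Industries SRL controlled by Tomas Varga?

Tomas holds 95% of Orbis, so Tomas controls Orbis.
Orbis holds 100% of Meridian, so Tomas controls Meridian.

Yes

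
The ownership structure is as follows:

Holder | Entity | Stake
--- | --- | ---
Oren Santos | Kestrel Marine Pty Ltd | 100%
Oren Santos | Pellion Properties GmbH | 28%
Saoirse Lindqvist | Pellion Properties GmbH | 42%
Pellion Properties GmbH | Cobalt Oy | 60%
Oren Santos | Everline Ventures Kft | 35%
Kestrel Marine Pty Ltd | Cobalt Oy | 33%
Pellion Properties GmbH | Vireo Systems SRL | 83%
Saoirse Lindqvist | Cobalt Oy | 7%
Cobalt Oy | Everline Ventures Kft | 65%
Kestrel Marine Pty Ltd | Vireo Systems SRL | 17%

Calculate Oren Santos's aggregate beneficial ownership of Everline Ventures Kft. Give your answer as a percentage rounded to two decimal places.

67.37%

Oren reaches Everline along 3 paths.
Direct stake: 35% = 35%.
Via Pellion → Cobalt: 28% × 60% × 65% = 10.92%.
Via Kestrel → Cobalt: 100% × 33% × 65% = 21.45%.
Total: 35% + 10.92% + 21.45% = 67.37%.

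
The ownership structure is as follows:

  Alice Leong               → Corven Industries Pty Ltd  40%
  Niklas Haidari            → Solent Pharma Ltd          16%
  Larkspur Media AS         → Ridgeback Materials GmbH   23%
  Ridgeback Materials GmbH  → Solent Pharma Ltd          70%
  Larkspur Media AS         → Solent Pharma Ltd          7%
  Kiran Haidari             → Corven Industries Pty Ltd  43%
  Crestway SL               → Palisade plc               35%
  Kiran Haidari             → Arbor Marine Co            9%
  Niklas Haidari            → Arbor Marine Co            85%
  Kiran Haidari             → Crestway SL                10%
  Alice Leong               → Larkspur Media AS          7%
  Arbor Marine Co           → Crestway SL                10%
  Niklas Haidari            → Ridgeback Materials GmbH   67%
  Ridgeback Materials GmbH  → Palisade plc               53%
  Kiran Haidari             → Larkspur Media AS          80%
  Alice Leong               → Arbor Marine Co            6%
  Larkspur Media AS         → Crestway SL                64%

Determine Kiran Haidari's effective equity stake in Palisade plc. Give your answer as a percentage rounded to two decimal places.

31.49%

Kiran reaches Palisade along 4 paths.
Via Larkspur → Crestway: 80% × 64% × 35% = 17.92%.
Via Arbor → Crestway: 9% × 10% × 35% = 0.315%.
Via Crestway: 10% × 35% = 3.5%.
Via Larkspur → Ridgeback: 80% × 23% × 53% = 9.752%.
Total: 17.92% + 0.315% + 3.5% + 9.752% = 31.487%.
Rounded: 31.49%.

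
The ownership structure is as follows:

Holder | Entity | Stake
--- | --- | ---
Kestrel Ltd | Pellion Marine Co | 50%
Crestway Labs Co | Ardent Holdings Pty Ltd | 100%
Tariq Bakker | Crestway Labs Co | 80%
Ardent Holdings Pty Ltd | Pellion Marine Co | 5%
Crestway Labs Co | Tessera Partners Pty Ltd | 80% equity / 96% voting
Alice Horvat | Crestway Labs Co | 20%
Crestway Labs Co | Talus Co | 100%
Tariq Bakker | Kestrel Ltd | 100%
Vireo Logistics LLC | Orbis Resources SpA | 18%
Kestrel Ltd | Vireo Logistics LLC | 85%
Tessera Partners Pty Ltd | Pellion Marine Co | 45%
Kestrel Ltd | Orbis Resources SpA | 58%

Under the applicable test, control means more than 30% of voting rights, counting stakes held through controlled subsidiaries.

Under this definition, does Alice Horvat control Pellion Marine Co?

No

Alice's largest direct stake is 20% in Crestway, which does not meet the threshold, so Alice controls no company.
Neither Alice nor any entity Alice controls holds any voting interest in Pellion.
So Alice does not control Pellion.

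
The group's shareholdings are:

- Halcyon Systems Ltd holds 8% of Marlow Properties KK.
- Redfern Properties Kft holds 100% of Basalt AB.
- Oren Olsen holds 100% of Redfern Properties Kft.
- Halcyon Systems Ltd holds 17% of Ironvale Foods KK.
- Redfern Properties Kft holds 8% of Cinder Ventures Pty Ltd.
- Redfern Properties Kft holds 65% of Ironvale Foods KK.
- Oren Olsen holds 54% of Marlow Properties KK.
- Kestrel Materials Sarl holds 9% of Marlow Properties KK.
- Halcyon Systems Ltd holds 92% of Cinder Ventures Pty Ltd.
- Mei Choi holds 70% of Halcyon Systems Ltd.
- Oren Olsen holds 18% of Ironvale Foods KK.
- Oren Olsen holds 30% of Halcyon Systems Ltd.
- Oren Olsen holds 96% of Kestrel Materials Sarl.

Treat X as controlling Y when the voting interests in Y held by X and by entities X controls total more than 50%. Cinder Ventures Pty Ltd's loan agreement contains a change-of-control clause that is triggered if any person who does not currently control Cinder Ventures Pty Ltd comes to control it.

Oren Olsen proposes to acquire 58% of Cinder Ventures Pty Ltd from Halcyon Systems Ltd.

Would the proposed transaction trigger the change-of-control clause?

Yes

The purchase adds only to Oren's holdings (Halcyon's stake shrinks), so Oren is the only person who could newly come to control Cinder.
Oren holds 100% of Redfern, so Oren controls Redfern.
Oren holds 96% of Kestrel, so Oren controls Kestrel.
Oren and Redfern together hold 18% + 65% = 83% of Ironvale, so Oren controls Ironvale.
Oren and Kestrel together hold 54% + 9% = 63% of Marlow, so Oren controls Marlow.
Redfern holds 100% of Basalt, so Oren controls Basalt.
In Cinder, Oren's side holds only 8%, not > 50%.
So before the transaction, Oren does not control Cinder.
After the purchase, Oren holds 58% of Cinder directly, and Halcyon's stake falls to 34%.
Redfern and Oren together hold 8% + 58% = 66% of Cinder, so Oren controls Cinder.
Oren did not control Cinder before and does after, so the clause is triggered.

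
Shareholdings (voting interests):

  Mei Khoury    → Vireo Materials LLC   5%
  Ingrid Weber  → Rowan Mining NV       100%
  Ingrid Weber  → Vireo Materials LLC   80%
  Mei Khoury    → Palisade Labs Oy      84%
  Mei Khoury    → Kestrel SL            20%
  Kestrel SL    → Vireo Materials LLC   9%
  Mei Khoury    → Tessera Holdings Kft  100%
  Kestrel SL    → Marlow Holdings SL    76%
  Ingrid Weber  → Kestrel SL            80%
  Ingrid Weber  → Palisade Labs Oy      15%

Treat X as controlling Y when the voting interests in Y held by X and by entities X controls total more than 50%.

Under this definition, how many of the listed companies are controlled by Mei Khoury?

2

Mei holds 84% of Palisade, so Mei controls Palisade.
Mei holds 100% of Tessera, so Mei controls Tessera.
No other company's threshold is met.
Mei controls 2 companies.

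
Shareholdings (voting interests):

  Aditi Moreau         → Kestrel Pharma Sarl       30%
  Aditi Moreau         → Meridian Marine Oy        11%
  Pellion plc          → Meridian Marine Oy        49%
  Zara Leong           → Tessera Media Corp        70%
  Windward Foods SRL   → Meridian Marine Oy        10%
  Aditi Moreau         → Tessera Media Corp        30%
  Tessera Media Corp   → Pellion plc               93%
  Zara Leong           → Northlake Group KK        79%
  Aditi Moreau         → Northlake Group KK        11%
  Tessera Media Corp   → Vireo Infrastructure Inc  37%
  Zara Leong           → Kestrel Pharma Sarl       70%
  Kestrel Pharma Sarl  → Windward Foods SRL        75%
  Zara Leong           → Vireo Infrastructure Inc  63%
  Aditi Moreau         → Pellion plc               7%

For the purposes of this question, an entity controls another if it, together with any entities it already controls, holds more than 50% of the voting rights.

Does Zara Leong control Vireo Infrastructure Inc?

Zara holds 70% of Tessera, so Zara controls Tessera.
Tessera and Zara together hold 37% + 63% = 100% of Vireo, so Zara controls Vireo.

Yes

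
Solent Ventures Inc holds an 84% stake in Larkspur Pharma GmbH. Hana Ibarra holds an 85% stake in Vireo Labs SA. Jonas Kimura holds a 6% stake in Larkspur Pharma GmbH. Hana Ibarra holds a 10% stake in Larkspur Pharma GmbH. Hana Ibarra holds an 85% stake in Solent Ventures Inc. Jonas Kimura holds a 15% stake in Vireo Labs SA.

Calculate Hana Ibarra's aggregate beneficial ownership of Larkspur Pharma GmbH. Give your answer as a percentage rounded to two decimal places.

Hana reaches Larkspur along 2 paths.
Via Solent: 85% × 84% = 71.4%.
Direct stake: 10% = 10%.
Total: 71.4% + 10% = 81.4%.
Rounded: 81.40%.

81.40%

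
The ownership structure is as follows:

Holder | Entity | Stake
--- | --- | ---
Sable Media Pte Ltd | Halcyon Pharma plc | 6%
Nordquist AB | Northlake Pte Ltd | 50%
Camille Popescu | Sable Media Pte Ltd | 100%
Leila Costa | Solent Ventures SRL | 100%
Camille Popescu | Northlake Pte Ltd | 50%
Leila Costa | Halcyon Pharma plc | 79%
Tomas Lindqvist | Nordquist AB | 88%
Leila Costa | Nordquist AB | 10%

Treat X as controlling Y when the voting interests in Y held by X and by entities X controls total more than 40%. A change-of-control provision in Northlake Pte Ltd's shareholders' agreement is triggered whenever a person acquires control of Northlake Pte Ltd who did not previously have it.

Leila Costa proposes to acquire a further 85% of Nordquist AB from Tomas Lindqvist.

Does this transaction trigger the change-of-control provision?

The purchase adds only to Leila's holdings (Tomas's stake shrinks), so Leila is the only person who could newly come to control Northlake.
Leila holds 100% of Solent, so Leila controls Solent.
Leila holds 79% of Halcyon, so Leila controls Halcyon.
Neither Leila nor any entity Leila controls holds any voting interest in Northlake.
So before the transaction, Leila does not control Northlake.
After the purchase, Leila's direct stake in Nordquist rises to 10% + 85% = 95%, and Tomas's stake falls to 3%.
Leila holds 95% of Nordquist, so Leila controls Nordquist.
Nordquist holds 50% of Northlake, so Leila controls Northlake.
Leila did not control Northlake before and does after, so the clause is triggered.

Yes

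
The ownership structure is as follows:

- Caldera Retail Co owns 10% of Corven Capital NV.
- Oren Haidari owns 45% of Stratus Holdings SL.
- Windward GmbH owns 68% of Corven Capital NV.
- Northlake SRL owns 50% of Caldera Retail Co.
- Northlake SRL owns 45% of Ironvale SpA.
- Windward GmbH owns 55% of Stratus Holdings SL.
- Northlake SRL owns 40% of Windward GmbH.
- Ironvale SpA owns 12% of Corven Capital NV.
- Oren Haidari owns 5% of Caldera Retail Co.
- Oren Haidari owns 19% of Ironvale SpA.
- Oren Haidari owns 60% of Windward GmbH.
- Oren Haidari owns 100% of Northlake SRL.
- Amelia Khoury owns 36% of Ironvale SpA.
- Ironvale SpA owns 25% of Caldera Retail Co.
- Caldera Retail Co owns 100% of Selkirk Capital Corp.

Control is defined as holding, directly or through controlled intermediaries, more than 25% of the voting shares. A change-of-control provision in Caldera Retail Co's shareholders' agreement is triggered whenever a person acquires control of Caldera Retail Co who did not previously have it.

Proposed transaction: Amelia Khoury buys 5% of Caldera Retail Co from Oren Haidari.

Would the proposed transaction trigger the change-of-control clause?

Yes

The purchase adds only to Amelia's holdings (Oren's stake shrinks), so Amelia is the only person who could newly come to control Caldera.
Amelia holds 36% of Ironvale, so Amelia controls Ironvale.
In Caldera, Amelia's side holds only 25%, not > 25%.
So before the transaction, Amelia does not control Caldera.
After the purchase, Amelia holds 5% of Caldera directly, and Oren's stake falls to 0%.
Ironvale and Amelia together hold 25% + 5% = 30% of Caldera, so Amelia controls Caldera.
Amelia did not control Caldera before and does after, so the clause is triggered.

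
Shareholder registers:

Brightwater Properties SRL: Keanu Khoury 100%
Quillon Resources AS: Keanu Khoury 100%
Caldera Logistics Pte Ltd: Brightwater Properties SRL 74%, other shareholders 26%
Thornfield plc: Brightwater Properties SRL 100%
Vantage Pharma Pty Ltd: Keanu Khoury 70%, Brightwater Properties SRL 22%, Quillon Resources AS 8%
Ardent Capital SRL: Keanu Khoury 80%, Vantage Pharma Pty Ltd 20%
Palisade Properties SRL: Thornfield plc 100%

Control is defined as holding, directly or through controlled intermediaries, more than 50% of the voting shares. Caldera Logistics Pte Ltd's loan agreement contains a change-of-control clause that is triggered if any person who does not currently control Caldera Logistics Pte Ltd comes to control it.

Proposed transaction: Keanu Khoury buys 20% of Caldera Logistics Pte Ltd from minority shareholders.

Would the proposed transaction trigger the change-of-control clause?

The purchase changes only Keanu's holdings, so Keanu is the only person who could newly come to control Caldera.
Keanu holds 100% of Brightwater, so Keanu controls Brightwater.
Brightwater holds 74% of Caldera, so Keanu controls Caldera.
So Keanu already controls Caldera before the transaction.
After the purchase, Keanu holds 20% of Caldera directly.
Keanu controlled Caldera already, so this is not a new person acquiring control; every other person's position is unchanged or reduced.
No new person acquires control, so the clause is not triggered.

No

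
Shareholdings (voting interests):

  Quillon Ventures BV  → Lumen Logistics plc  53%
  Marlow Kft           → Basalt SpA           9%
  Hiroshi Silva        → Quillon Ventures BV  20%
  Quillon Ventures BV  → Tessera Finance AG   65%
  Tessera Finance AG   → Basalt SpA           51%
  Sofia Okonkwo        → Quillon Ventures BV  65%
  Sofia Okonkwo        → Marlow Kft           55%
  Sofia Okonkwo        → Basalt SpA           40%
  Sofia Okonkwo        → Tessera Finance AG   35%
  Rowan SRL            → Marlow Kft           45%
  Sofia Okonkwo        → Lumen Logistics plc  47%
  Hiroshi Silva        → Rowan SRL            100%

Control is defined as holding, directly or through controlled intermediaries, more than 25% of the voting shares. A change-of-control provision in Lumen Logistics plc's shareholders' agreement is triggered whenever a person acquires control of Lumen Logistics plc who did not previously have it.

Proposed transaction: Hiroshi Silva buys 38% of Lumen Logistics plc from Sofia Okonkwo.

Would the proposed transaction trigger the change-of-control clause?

Yes

The purchase adds only to Hiroshi's holdings (Sofia's stake shrinks), so Hiroshi is the only person who could newly come to control Lumen.
Hiroshi holds 100% of Rowan, so Hiroshi controls Rowan.
Rowan holds 45% of Marlow, so Hiroshi controls Marlow.
Neither Hiroshi nor any entity Hiroshi controls holds any voting interest in Lumen.
So before the transaction, Hiroshi does not control Lumen.
After the purchase, Hiroshi holds 38% of Lumen directly, and Sofia's stake falls to 9%.
Hiroshi holds 38% of Lumen, so Hiroshi controls Lumen.
Hiroshi did not control Lumen before and does after, so the clause is triggered.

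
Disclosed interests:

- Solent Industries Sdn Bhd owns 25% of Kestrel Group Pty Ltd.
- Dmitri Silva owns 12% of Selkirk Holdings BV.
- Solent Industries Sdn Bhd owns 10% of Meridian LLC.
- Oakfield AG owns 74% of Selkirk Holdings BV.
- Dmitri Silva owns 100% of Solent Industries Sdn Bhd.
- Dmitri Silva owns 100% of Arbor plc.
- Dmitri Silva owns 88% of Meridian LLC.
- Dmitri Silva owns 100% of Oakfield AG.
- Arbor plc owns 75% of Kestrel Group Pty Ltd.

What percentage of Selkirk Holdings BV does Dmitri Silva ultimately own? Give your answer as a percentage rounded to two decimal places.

86.00%

Dmitri reaches Selkirk along 2 paths.
Via Oakfield: 100% × 74% = 74%.
Direct stake: 12% = 12%.
Total: 74% + 12% = 86%.
Rounded: 86.00%.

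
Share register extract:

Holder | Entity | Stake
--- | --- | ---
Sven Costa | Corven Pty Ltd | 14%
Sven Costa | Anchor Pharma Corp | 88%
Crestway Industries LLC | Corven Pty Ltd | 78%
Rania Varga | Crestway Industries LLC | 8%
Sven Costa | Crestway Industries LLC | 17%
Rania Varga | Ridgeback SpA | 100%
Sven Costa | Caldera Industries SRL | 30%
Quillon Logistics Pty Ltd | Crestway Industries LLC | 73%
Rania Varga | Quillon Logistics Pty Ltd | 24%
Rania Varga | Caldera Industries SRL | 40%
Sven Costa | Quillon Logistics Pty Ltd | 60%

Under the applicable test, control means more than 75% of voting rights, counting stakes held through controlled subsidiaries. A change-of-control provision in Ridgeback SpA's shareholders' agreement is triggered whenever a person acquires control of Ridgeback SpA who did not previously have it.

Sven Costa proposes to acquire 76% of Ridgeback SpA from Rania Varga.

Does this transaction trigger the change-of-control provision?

The purchase adds only to Sven's holdings (Rania's stake shrinks), so Sven is the only person who could newly come to control Ridgeback.
Sven holds 88% of Anchor, so Sven controls Anchor.
Neither Sven nor any entity Sven controls holds any voting interest in Ridgeback.
So before the transaction, Sven does not control Ridgeback.
After the purchase, Sven holds 76% of Ridgeback directly, and Rania's stake falls to 24%.
Sven holds 76% of Ridgeback, so Sven controls Ridgeback.
Sven did not control Ridgeback before and does after, so the clause is triggered.

Yes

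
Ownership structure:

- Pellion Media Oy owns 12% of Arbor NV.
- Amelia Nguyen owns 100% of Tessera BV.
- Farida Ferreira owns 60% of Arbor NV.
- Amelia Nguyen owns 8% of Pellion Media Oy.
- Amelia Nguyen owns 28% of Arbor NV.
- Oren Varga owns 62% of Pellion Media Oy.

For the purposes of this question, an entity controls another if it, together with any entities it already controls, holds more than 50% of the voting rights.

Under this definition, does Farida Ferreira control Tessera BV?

No

Farida holds 60% of Arbor, so Farida controls Arbor.
Neither Farida nor any entity Farida controls holds any voting interest in Tessera.
So Farida does not control Tessera.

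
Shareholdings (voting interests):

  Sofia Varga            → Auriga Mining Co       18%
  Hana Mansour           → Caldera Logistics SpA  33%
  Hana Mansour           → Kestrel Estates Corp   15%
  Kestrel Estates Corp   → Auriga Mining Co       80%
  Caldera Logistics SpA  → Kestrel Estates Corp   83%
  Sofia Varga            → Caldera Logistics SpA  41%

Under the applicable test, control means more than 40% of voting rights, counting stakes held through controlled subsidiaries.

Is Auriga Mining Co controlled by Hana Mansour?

No

Hana's largest direct stake is 33% in Caldera, which does not meet the threshold, so Hana controls no company.
Neither Hana nor any entity Hana controls holds any voting interest in Auriga.
So Hana does not control Auriga.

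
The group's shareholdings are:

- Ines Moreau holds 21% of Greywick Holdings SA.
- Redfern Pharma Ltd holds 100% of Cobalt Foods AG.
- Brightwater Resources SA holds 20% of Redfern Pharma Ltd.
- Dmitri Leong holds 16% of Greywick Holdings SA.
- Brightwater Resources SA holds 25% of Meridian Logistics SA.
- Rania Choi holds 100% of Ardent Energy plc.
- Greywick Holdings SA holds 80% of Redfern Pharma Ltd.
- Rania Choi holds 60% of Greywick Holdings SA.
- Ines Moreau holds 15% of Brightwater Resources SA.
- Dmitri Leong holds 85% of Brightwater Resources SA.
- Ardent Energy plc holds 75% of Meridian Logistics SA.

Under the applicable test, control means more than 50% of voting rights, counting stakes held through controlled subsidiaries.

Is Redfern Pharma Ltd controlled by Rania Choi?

Rania holds 60% of Greywick, so Rania controls Greywick.
Greywick holds 80% of Redfern, so Rania controls Redfern.

Yes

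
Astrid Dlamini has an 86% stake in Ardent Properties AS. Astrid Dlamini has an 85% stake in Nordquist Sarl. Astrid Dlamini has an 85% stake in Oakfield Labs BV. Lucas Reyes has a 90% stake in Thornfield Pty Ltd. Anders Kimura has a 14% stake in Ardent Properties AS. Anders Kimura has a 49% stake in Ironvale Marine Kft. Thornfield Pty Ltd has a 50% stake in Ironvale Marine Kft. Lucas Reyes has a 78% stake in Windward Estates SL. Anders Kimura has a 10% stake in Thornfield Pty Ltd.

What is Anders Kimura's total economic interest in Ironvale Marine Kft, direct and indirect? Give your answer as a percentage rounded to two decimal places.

Anders reaches Ironvale along 2 paths.
Direct stake: 49% = 49%.
Via Thornfield: 10% × 50% = 5%.
Total: 49% + 5% = 54%.
Rounded: 54.00%.

54.00%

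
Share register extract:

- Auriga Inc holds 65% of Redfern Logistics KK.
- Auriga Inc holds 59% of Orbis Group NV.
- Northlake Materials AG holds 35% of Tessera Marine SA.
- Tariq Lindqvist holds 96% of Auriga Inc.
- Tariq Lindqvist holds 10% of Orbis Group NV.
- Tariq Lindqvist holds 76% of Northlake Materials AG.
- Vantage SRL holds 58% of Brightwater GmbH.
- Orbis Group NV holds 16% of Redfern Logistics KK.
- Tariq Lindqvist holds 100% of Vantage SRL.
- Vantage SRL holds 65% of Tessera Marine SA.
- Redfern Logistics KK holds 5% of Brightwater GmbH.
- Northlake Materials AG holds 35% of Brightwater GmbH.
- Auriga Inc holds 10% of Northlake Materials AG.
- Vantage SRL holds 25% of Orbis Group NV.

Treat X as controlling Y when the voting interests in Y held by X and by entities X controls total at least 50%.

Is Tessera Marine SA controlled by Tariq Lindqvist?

Tariq holds 96% of Auriga, so Tariq controls Auriga.
Tariq and Auriga together hold 76% + 10% = 86% of Northlake, so Tariq controls Northlake.
Tariq holds 100% of Vantage, so Tariq controls Vantage.
Northlake and Vantage together hold 35% + 65% = 100% of Tessera, so Tariq controls Tessera.

Yes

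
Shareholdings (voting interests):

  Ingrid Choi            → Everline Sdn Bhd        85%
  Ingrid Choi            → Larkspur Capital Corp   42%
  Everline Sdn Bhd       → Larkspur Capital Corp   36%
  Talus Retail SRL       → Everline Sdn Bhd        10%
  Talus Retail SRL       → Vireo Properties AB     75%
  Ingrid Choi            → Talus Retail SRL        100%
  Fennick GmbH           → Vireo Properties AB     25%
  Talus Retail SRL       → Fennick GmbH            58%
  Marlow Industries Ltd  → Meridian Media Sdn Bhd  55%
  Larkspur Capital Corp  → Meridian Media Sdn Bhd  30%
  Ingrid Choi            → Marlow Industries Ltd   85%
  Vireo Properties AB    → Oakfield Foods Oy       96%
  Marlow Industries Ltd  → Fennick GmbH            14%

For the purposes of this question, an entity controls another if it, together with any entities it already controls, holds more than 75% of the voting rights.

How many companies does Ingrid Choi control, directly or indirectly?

Ingrid holds 85% of Marlow, so Ingrid controls Marlow.
Ingrid holds 100% of Talus, so Ingrid controls Talus.
Talus and Ingrid together hold 10% + 85% = 95% of Everline, so Ingrid controls Everline.
Ingrid and Everline together hold 42% + 36% = 78% of Larkspur, so Ingrid controls Larkspur.
Marlow and Larkspur together hold 55% + 30% = 85% of Meridian, so Ingrid controls Meridian.
No other company's threshold is met.
Ingrid controls 5 companies.

5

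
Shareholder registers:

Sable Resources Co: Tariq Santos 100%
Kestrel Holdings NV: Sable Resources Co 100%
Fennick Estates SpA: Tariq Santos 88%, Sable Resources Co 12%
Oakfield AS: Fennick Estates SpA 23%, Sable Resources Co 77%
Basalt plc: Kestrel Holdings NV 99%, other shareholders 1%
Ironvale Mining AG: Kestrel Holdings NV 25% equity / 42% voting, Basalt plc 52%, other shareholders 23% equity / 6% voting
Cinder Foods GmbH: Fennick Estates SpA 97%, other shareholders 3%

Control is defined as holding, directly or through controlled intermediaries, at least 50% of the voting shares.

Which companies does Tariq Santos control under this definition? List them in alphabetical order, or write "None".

Tariq holds 100% of Sable, so Tariq controls Sable.
Sable holds 100% of Kestrel, so Tariq controls Kestrel.
Tariq and Sable together hold 88% + 12% = 100% of Fennick, so Tariq controls Fennick.
Fennick and Sable together hold 23% + 77% = 100% of Oakfield, so Tariq controls Oakfield.
Kestrel holds 99% of Basalt, so Tariq controls Basalt.
Kestrel and Basalt together hold 42% + 52% = 94% of Ironvale, so Tariq controls Ironvale.
Fennick holds 97% of Cinder, so Tariq controls Cinder.

Basalt plc, Cinder Foods GmbH, Fennick Estates SpA, Ironvale Mining AG, Kestrel Holdings NV, Oakfield AS, Sable Resources Co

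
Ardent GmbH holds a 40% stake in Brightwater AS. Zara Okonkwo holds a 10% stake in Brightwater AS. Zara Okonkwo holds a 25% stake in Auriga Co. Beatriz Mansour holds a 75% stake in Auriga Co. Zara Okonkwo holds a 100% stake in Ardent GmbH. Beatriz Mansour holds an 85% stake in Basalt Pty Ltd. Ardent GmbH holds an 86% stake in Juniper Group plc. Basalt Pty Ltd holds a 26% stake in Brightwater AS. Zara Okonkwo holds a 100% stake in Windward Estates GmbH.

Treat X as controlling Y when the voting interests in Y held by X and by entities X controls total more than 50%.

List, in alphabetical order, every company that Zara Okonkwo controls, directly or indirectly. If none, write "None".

Ardent GmbH, Juniper Group plc, Windward Estates GmbH

Zara holds 100% of Ardent, so Zara controls Ardent.
Zara holds 100% of Windward, so Zara controls Windward.
Ardent holds 86% of Juniper, so Zara controls Juniper.
No other company's threshold is met.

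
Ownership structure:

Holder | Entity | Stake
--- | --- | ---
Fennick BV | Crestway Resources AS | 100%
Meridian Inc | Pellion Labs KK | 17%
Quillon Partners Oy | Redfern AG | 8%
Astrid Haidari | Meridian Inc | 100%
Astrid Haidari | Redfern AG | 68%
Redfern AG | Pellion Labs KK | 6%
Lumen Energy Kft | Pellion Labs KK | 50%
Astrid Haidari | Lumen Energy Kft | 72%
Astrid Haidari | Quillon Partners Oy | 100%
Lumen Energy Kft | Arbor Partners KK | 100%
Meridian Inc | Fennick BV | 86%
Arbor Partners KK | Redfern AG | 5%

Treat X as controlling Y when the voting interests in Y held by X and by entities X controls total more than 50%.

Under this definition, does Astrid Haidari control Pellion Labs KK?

Astrid holds 100% of Meridian, so Astrid controls Meridian.
Astrid holds 72% of Lumen, so Astrid controls Lumen.
Lumen holds 100% of Arbor, so Astrid controls Arbor.
Astrid holds 100% of Quillon, so Astrid controls Quillon.
Astrid and Arbor and Quillon together hold 68% + 5% + 8% = 81% of Redfern, so Astrid controls Redfern.
Meridian and Redfern and Lumen together hold 17% + 6% + 50% = 73% of Pellion, so Astrid controls Pellion.

Yes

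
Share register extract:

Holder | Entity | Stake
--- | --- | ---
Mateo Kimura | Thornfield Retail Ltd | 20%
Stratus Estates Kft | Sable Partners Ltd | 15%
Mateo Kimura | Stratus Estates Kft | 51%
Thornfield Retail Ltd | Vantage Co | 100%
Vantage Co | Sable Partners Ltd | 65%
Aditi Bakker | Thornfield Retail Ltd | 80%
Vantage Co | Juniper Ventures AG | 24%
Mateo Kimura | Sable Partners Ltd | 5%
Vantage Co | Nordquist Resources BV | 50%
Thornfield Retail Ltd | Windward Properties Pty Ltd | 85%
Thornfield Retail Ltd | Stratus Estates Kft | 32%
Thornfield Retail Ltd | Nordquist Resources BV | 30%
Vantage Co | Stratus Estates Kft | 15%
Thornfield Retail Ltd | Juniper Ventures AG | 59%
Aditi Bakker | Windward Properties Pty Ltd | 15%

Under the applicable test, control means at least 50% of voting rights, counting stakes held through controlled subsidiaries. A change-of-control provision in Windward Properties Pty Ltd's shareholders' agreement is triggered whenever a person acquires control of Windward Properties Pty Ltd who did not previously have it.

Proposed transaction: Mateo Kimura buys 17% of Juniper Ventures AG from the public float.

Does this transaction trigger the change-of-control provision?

No

The purchase changes only Mateo's holdings, so Mateo is the only person who could newly come to control Windward.
Mateo holds 51% of Stratus, so Mateo controls Stratus.
Neither Mateo nor any entity Mateo controls holds any voting interest in Windward.
So before the transaction, Mateo does not control Windward.
After the purchase, Mateo holds 17% of Juniper directly.
Mateo's side now holds 17% of Juniper, not ≥ 50%, so Mateo still does not control Juniper.
After the transaction, neither Mateo nor any entity Mateo controls holds a voting interest in Windward, so Mateo still does not control it.
No new person acquires control, so the clause is not triggered.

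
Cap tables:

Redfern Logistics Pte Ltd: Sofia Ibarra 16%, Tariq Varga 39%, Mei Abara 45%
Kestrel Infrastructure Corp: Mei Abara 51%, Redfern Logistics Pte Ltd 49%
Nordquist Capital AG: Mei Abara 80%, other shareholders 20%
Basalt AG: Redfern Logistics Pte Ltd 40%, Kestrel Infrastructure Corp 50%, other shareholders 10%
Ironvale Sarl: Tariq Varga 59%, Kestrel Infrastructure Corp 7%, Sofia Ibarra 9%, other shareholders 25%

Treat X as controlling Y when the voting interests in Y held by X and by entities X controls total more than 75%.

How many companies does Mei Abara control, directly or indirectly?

Mei holds 80% of Nordquist, so Mei controls Nordquist.
No other company's threshold is met.
Mei controls 1 company.

1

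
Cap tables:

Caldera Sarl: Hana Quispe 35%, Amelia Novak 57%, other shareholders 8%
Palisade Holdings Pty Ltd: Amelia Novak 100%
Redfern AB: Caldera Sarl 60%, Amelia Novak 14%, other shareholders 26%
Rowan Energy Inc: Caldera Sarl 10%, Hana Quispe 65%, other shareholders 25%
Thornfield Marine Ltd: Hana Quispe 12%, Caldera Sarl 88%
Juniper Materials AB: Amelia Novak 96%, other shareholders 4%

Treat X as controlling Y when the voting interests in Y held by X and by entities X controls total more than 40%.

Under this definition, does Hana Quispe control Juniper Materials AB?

No

Hana holds 65% of Rowan, so Hana controls Rowan.
Neither Hana nor any entity Hana controls holds any voting interest in Juniper.
So Hana does not control Juniper.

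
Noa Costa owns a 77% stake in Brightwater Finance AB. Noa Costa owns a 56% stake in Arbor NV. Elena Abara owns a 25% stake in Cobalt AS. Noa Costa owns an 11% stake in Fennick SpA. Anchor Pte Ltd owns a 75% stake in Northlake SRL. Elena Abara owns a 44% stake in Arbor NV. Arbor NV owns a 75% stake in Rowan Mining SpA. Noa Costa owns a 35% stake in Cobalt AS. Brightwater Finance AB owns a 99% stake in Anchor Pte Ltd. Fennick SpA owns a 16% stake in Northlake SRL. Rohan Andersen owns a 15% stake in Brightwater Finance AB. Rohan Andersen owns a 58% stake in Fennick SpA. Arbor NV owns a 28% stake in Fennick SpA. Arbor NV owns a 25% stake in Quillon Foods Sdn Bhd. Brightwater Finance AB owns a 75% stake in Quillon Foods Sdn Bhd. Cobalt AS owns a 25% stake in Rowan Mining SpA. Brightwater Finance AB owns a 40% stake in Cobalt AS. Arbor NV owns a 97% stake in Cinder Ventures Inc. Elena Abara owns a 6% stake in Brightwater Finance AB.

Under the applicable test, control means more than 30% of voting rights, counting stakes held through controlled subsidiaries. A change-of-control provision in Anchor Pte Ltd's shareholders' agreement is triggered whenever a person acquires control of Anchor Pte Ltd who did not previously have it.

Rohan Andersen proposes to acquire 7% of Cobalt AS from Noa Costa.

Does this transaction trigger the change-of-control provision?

No

The purchase adds only to Rohan's holdings (Noa's stake shrinks), so Rohan is the only person who could newly come to control Anchor.
Rohan holds 58% of Fennick, so Rohan controls Fennick.
Neither Rohan nor any entity Rohan controls holds any voting interest in Anchor.
So before the transaction, Rohan does not control Anchor.
After the purchase, Rohan holds 7% of Cobalt directly, and Noa's stake falls to 28%.
Rohan's side now holds 7% of Cobalt, not > 30%, so Rohan still does not control Cobalt.
After the transaction, neither Rohan nor any entity Rohan controls holds a voting interest in Anchor, so Rohan still does not control it.
No new person acquires control, so the clause is not triggered.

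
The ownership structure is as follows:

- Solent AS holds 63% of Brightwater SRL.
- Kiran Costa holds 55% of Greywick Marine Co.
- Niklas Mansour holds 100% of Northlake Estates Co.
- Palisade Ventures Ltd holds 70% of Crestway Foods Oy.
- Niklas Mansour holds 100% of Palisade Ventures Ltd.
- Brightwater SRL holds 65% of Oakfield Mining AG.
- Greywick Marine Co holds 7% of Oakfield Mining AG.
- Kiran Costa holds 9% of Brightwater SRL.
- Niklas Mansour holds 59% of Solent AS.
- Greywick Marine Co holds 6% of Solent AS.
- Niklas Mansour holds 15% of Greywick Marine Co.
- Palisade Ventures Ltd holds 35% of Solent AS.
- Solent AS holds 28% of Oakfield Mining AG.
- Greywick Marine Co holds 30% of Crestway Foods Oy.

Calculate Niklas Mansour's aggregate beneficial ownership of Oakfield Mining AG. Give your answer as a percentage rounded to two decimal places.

Niklas reaches Oakfield along 7 paths.
Via Greywick: 15% × 7% = 1.05%.
Via Solent → Brightwater: 59% × 63% × 65% = 24.1605%.
Via Palisade → Solent → Brightwater: 100% × 35% × 63% × 65% = 14.3325%.
Via Greywick → Solent → Brightwater: 15% × 6% × 63% × 65% = 0.36855%.
Via Solent: 59% × 28% = 16.52%.
Via Palisade → Solent: 100% × 35% × 28% = 9.8%.
Via Greywick → Solent: 15% × 6% × 28% = 0.252%.
Total: 1.05% + 24.1605% + 14.3325% + 0.36855% + 16.52% + 9.8% + 0.252% = 66.48355%.
Rounded: 66.48%.

66.48%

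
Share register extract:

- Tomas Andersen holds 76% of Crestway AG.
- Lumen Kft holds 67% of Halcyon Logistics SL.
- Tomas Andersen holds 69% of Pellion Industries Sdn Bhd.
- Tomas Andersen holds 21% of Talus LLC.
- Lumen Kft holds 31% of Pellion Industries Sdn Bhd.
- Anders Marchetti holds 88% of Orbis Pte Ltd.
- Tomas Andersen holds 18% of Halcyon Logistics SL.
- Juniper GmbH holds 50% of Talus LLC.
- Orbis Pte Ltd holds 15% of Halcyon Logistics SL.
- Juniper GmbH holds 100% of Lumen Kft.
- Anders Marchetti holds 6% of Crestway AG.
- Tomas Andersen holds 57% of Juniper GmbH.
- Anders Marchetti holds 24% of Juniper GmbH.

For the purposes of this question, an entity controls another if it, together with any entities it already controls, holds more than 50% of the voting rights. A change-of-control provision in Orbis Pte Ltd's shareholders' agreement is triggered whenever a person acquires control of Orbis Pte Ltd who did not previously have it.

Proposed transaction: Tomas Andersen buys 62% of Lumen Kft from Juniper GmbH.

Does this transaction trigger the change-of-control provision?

No

The purchase adds only to Tomas's holdings (Juniper's stake shrinks), so Tomas is the only person who could newly come to control Orbis.
Tomas holds 76% of Crestway, so Tomas controls Crestway.
Tomas holds 57% of Juniper, so Tomas controls Juniper.
Juniper holds 100% of Lumen, so Tomas controls Lumen.
Juniper and Tomas together hold 50% + 21% = 71% of Talus, so Tomas controls Talus.
Lumen and Tomas together hold 31% + 69% = 100% of Pellion, so Tomas controls Pellion.
Tomas and Lumen together hold 18% + 67% = 85% of Halcyon, so Tomas controls Halcyon.
Neither Tomas nor any entity Tomas controls holds any voting interest in Orbis.
So before the transaction, Tomas does not control Orbis.
After the purchase, Tomas holds 62% of Lumen directly, and Juniper's stake falls to 38%.
Juniper and Tomas together hold 38% + 62% = 100% of Lumen, so Tomas controls Lumen.
After the transaction, neither Tomas nor any entity Tomas controls holds a voting interest in Orbis, so Tomas still does not control it.
No new person acquires control, so the clause is not triggered.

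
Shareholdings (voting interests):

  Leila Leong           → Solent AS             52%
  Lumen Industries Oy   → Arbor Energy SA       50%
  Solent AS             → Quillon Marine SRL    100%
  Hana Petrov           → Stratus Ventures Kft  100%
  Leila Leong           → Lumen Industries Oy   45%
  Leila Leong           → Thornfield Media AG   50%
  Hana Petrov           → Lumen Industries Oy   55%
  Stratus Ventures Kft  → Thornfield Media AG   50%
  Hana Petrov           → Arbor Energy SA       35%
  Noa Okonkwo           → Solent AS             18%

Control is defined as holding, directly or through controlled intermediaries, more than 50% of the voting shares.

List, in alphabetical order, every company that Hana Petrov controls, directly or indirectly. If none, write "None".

Hana holds 100% of Stratus, so Hana controls Stratus.
Hana holds 55% of Lumen, so Hana controls Lumen.
Hana and Lumen together hold 35% + 50% = 85% of Arbor, so Hana controls Arbor.
No other company's threshold is met.

Arbor Energy SA, Lumen Industries Oy, Stratus Ventures Kft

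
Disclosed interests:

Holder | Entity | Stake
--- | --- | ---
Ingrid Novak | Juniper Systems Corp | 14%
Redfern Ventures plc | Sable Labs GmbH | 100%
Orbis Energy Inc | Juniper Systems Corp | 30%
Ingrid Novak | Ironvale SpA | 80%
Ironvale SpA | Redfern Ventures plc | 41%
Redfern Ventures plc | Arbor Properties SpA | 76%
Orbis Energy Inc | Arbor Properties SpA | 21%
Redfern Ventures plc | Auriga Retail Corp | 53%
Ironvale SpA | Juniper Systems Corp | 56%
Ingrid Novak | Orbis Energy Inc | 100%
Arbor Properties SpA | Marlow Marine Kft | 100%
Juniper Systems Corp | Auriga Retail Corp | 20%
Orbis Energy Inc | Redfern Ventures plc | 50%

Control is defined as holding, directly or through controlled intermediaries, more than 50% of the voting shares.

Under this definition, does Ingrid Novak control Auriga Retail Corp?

Ingrid holds 100% of Orbis, so Ingrid controls Orbis.
Ingrid holds 80% of Ironvale, so Ingrid controls Ironvale.
Ingrid and Ironvale and Orbis together hold 14% + 56% + 30% = 100% of Juniper, so Ingrid controls Juniper.
Ironvale and Orbis together hold 41% + 50% = 91% of Redfern, so Ingrid controls Redfern.
Juniper and Redfern together hold 20% + 53% = 73% of Auriga, so Ingrid controls Auriga.

Yes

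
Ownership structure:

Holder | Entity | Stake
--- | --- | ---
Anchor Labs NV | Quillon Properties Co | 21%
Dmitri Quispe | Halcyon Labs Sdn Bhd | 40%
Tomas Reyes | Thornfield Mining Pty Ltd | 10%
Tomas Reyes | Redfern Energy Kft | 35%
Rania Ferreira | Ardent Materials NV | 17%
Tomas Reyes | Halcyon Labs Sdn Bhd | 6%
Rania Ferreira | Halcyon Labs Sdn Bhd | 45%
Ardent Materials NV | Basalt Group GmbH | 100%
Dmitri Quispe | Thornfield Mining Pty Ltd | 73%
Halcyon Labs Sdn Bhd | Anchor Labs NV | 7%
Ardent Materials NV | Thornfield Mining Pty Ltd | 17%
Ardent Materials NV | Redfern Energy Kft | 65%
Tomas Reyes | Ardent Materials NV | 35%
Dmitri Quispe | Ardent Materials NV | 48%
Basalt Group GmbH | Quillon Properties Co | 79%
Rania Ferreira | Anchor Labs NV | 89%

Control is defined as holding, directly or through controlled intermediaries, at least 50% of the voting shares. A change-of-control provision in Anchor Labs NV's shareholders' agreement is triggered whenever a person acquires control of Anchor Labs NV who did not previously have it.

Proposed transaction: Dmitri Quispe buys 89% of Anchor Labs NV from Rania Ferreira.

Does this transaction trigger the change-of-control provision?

The purchase adds only to Dmitri's holdings (Rania's stake shrinks), so Dmitri is the only person who could newly come to control Anchor.
Dmitri holds 73% of Thornfield, so Dmitri controls Thornfield.
Neither Dmitri nor any entity Dmitri controls holds any voting interest in Anchor.
So before the transaction, Dmitri does not control Anchor.
After the purchase, Dmitri holds 89% of Anchor directly, and Rania's stake falls to 0%.
Dmitri holds 89% of Anchor, so Dmitri controls Anchor.
Dmitri did not control Anchor before and does after, so the clause is triggered.

Yes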